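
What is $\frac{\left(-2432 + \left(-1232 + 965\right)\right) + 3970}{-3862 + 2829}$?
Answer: $- \frac{1271}{1033} \approx -1.2304$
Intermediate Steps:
$\frac{\left(-2432 + \left(-1232 + 965\right)\right) + 3970}{-3862 + 2829} = \frac{\left(-2432 - 267\right) + 3970}{-1033} = \left(-2699 + 3970\right) \left(- \frac{1}{1033}\right) = 1271 \left(- \frac{1}{1033}\right) = - \frac{1271}{1033}$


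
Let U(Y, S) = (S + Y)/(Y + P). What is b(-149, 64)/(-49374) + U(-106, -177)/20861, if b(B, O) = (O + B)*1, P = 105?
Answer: 15746027/1029991014 ≈ 0.015288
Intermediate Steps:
U(Y, S) = (S + Y)/(105 + Y) (U(Y, S) = (S + Y)/(Y + 105) = (S + Y)/(105 + Y))
b(B, O) = B + O (b(B, O) = (B + O)*1 = B + O)
b(-149, 64)/(-49374) + U(-106, -177)/20861 = (-149 + 64)/(-49374) + ((-177 - 106)/(105 - 106))/20861 = -85*(-1/49374) + (-283/(-1))*(1/20861) = 85/49374 - 1*(-283)*(1/20861) = 85/49374 + 283*(1/20861) = 85/49374 + 283/20861 = 15746027/1029991014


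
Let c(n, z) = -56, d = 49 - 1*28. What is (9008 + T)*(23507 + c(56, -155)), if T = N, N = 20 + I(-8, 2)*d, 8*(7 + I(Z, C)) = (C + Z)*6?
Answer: 412104423/2 ≈ 2.0605e+8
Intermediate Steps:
d = 21 (d = 49 - 28 = 21)
I(Z, C) = -7 + 3*C/4 + 3*Z/4 (I(Z, C) = -7 + ((C + Z)*6)/8 = -7 + (6*C + 6*Z)/8 = -7 + (3*C/4 + 3*Z/4) = -7 + 3*C/4 + 3*Z/4)
N = -443/2 (N = 20 + (-7 + (¾)*2 + (¾)*(-8))*21 = 20 + (-7 + 3/2 - 6)*21 = 20 - 23/2*21 = 20 - 483/2 = -443/2 ≈ -221.50)
T = -443/2 ≈ -221.50
(9008 + T)*(23507 + c(56, -155)) = (9008 - 443/2)*(23507 - 56) = (17573/2)*23451 = 412104423/2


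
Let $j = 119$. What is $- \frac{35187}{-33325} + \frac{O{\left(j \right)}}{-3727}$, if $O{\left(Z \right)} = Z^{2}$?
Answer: $- \frac{340773376}{124202275} \approx -2.7437$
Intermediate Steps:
$- \frac{35187}{-33325} + \frac{O{\left(j \right)}}{-3727} = - \frac{35187}{-33325} + \frac{119^{2}}{-3727} = \left(-35187\right) \left(- \frac{1}{33325}\right) + 14161 \left(- \frac{1}{3727}\right) = \frac{35187}{33325} - \frac{14161}{3727} = - \frac{340773376}{124202275}$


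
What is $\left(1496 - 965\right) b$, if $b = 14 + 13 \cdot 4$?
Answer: $35046$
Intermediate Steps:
$b = 66$ ($b = 14 + 52 = 66$)
$\left(1496 - 965\right) b = \left(1496 - 965\right) 66 = 531 \cdot 66 = 35046$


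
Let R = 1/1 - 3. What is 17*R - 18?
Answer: -52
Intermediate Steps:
R = -2 (R = 1 - 3 = -2)
17*R - 18 = 17*(-2) - 18 = -34 - 18 = -52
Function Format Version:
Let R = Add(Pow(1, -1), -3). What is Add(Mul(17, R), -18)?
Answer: -52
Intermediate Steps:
R = -2 (R = Add(1, -3) = -2)
Add(Mul(17, R), -18) = Add(Mul(17, -2), -18) = Add(-34, -18) = -52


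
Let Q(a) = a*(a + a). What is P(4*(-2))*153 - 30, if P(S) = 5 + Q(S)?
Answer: 20319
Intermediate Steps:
Q(a) = 2*a**2 (Q(a) = a*(2*a) = 2*a**2)
P(S) = 5 + 2*S**2
P(4*(-2))*153 - 30 = (5 + 2*(4*(-2))**2)*153 - 30 = (5 + 2*(-8)**2)*153 - 30 = (5 + 2*64)*153 - 30 = (5 + 128)*153 - 30 = 133*153 - 30 = 20349 - 30 = 20319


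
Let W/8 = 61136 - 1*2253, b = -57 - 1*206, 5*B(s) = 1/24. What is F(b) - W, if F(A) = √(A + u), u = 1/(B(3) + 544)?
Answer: -471064 + I*√1120795323023/65281 ≈ -4.7106e+5 + 16.217*I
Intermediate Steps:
B(s) = 1/120 (B(s) = (⅕)/24 = (⅕)*(1/24) = 1/120)
b = -263 (b = -57 - 206 = -263)
W = 471064 (W = 8*(61136 - 1*2253) = 8*(61136 - 2253) = 8*58883 = 471064)
u = 120/65281 (u = 1/(1/120 + 544) = 1/(65281/120) = 120/65281 ≈ 0.0018382)
F(A) = √(120/65281 + A) (F(A) = √(A + 120/65281) = √(120/65281 + A))
F(b) - W = √(7833720 + 4261608961*(-263))/65281 - 1*471064 = √(7833720 - 1120803156743)/65281 - 471064 = √(-1120795323023)/65281 - 471064 = (I*√1120795323023)/65281 - 471064 = I*√1120795323023/65281 - 471064 = -471064 + I*√1120795323023/65281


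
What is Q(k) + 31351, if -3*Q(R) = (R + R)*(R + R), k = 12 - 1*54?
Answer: 28999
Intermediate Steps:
k = -42 (k = 12 - 54 = -42)
Q(R) = -4*R²/3 (Q(R) = -(R + R)*(R + R)/3 = -2*R*2*R/3 = -4*R²/3)
Q(k) + 31351 = -4/3*(-42)² + 31351 = -4/3*1764 + 31351 = -2352 + 31351 = 28999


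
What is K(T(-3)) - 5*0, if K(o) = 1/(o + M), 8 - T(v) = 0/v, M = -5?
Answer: ⅓ ≈ 0.33333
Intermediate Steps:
T(v) = 8 (T(v) = 8 - 0/v = 8 - 1*0 = 8 + 0 = 8)
K(o) = 1/(-5 + o) (K(o) = 1/(o - 5) = 1/(-5 + o))
K(T(-3)) - 5*0 = 1/(-5 + 8) - 5*0 = 1/3 + 0 = ⅓ + 0 = ⅓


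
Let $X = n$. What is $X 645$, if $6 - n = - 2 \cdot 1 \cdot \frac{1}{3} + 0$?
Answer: $4300$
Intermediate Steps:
$n = \frac{20}{3}$ ($n = 6 - \left(- 2 \cdot 1 \cdot \frac{1}{3} + 0\right) = 6 - \left(\left(-2\right) \frac{1}{3} + 0\right) = 6 - \left(- \frac{2}{3} + 0\right) = 6 - - \frac{2}{3} = 6 + \frac{2}{3} = \frac{20}{3} \approx 6.6667$)
$X = \frac{20}{3} \approx 6.6667$
$X 645 = \frac{20}{3} \cdot 645 = 4300$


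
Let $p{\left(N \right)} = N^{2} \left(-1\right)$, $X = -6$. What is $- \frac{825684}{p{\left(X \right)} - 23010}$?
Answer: $\frac{137614}{3841} \approx 35.828$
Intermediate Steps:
$p{\left(N \right)} = - N^{2}$
$- \frac{825684}{p{\left(X \right)} - 23010} = - \frac{825684}{- \left(-6\right)^{2} - 23010} = - \frac{825684}{\left(-1\right) 36 - 23010} = - \frac{825684}{-36 - 23010} = - \frac{825684}{-23046} = \left(-825684\right) \left(- \frac{1}{23046}\right) = \frac{137614}{3841}$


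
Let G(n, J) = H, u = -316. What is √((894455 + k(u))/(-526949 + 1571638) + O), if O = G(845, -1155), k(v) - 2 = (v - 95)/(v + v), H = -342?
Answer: I*√37177972159707087622/330121724 ≈ 18.47*I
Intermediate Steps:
G(n, J) = -342
k(v) = 2 + (-95 + v)/(2*v) (k(v) = 2 + (v - 95)/(v + v) = 2 + (-95 + v)/((2*v)) = 2 + (-95 + v)*(1/(2*v)) = 2 + (-95 + v)/(2*v))
O = -342
√((894455 + k(u))/(-526949 + 1571638) + O) = √((894455 + (5/2)*(-19 - 316)/(-316))/(-526949 + 1571638) - 342) = √((894455 + (5/2)*(-1/316)*(-335))/1044689 - 342) = √((894455 + 1675/632)*(1/1044689) - 342) = √((565297235/632)*(1/1044689) - 342) = √(565297235/660243448 - 342) = √(-225237961981/660243448) = I*√37177972159707087622/330121724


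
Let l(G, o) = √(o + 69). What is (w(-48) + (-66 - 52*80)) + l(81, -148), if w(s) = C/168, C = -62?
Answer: -355015/84 + I*√79 ≈ -4226.4 + 8.8882*I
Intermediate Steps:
l(G, o) = √(69 + o)
w(s) = -31/84 (w(s) = -62/168 = -62*1/168 = -31/84)
(w(-48) + (-66 - 52*80)) + l(81, -148) = (-31/84 + (-66 - 52*80)) + √(69 - 148) = (-31/84 + (-66 - 4160)) + √(-79) = (-31/84 - 4226) + I*√79 = -355015/84 + I*√79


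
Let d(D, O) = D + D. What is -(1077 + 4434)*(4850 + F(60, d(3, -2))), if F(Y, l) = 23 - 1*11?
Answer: -26794482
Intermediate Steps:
d(D, O) = 2*D
F(Y, l) = 12 (F(Y, l) = 23 - 11 = 12)
-(1077 + 4434)*(4850 + F(60, d(3, -2))) = -(1077 + 4434)*(4850 + 12) = -5511*4862 = -1*26794482 = -26794482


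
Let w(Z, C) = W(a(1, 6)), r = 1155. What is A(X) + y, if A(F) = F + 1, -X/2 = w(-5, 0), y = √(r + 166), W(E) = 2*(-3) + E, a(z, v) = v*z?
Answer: 1 + √1321 ≈ 37.346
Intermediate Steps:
W(E) = -6 + E
w(Z, C) = 0 (w(Z, C) = -6 + 6*1 = -6 + 6 = 0)
y = √1321 (y = √(1155 + 166) = √1321 ≈ 36.346)
X = 0 (X = -2*0 = 0)
A(F) = 1 + F
A(X) + y = (1 + 0) + √1321 = 1 + √1321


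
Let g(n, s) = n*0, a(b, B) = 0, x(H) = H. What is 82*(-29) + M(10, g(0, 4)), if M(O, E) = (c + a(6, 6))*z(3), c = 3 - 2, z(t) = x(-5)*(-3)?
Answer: -2363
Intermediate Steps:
z(t) = 15 (z(t) = -5*(-3) = 15)
c = 1
g(n, s) = 0
M(O, E) = 15 (M(O, E) = (1 + 0)*15 = 1*15 = 15)
82*(-29) + M(10, g(0, 4)) = 82*(-29) + 15 = -2378 + 15 = -2363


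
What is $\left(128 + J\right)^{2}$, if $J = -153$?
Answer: $625$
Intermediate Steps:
$\left(128 + J\right)^{2} = \left(128 - 153\right)^{2} = \left(-25\right)^{2} = 625$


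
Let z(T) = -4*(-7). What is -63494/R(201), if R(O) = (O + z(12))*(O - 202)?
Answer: 63494/229 ≈ 277.27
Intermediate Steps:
z(T) = 28
R(O) = (-202 + O)*(28 + O) (R(O) = (O + 28)*(O - 202) = (28 + O)*(-202 + O) = (-202 + O)*(28 + O))
-63494/R(201) = -63494/(-5656 + 201² - 174*201) = -63494/(-5656 + 40401 - 34974) = -63494/(-229) = -63494*(-1/229) = 63494/229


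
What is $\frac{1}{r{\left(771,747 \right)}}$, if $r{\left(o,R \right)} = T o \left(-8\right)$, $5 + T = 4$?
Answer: $\frac{1}{6168} \approx 0.00016213$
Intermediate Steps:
$T = -1$ ($T = -5 + 4 = -1$)
$r{\left(o,R \right)} = 8 o$ ($r{\left(o,R \right)} = - o \left(-8\right) = 8 o$)
$\frac{1}{r{\left(771,747 \right)}} = \frac{1}{8 \cdot 771} = \frac{1}{6168}$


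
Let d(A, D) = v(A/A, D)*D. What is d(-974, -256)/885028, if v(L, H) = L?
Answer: -64/221257 ≈ -0.00028926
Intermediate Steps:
d(A, D) = D (d(A, D) = (A/A)*D = 1*D = D)
d(-974, -256)/885028 = -256/885028 = -256*1/885028 = -64/221257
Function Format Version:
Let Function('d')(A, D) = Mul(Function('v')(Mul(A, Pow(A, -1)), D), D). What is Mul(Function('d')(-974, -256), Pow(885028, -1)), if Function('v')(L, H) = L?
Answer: Rational(-64, 221257) ≈ -0.00028926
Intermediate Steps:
Function('d')(A, D) = D (Function('d')(A, D) = Mul(Mul(A, Pow(A, -1)), D) = Mul(1, D) = D)
Mul(Function('d')(-974, -256), Pow(885028, -1)) = Mul(-256, Pow(885028, -1)) = Mul(-256, Rational(1, 885028)) = Rational(-64, 221257)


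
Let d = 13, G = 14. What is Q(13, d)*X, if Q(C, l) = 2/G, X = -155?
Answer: -155/7 ≈ -22.143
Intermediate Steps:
Q(C, l) = ⅐ (Q(C, l) = 2/14 = 2*(1/14) = ⅐)
Q(13, d)*X = (⅐)*(-155) = -155/7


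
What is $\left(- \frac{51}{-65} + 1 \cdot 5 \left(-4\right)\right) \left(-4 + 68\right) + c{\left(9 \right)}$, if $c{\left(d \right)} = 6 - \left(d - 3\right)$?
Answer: $- \frac{79936}{65} \approx -1229.8$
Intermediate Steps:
$c{\left(d \right)} = 9 - d$ ($c{\left(d \right)} = 6 - \left(-3 + d\right) = 9 - d$)
$\left(- \frac{51}{-65} + 1 \cdot 5 \left(-4\right)\right) \left(-4 + 68\right) + c{\left(9 \right)} = \left(- \frac{51}{-65} + 1 \cdot 5 \left(-4\right)\right) \left(-4 + 68\right) + \left(9 - 9\right) = \left(\left(-51\right) \left(- \frac{1}{65}\right) + 5 \left(-4\right)\right) 64 + \left(9 - 9\right) = \left(\frac{51}{65} - 20\right) 64 + 0 = \left(- \frac{1249}{65}\right) 64 + 0 = - \frac{79936}{65} + 0 = - \frac{79936}{65}$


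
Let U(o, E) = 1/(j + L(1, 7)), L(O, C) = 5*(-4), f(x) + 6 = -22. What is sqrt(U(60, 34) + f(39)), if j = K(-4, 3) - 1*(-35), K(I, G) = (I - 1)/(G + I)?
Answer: I*sqrt(2795)/10 ≈ 5.2868*I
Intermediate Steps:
f(x) = -28 (f(x) = -6 - 22 = -28)
K(I, G) = (-1 + I)/(G + I)
L(O, C) = -20
j = 40 (j = (-1 - 4)/(3 - 4) - 1*(-35) = -5/(-1) + 35 = -1*(-5) + 35 = 5 + 35 = 40)
U(o, E) = 1/20 (U(o, E) = 1/(40 - 20) = 1/20)
sqrt(U(60, 34) + f(39)) = sqrt(1/20 - 28) = sqrt(-559/20) = I*sqrt(2795)/10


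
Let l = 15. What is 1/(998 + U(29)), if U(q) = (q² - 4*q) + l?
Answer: 1/1738 ≈ 0.00057537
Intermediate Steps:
U(q) = 15 + q² - 4*q (U(q) = (q² - 4*q) + 15 = 15 + q² - 4*q)
1/(998 + U(29)) = 1/(998 + (15 + 29² - 4*29)) = 1/(998 + (15 + 841 - 116)) = 1/(998 + 740) = 1/1738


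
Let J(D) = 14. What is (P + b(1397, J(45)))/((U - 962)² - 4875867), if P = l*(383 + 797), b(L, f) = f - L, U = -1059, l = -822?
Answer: 971343/791426 ≈ 1.2273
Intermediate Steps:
P = -969960 (P = -822*(383 + 797) = -822*1180 = -969960)
(P + b(1397, J(45)))/((U - 962)² - 4875867) = (-969960 + (14 - 1*1397))/((-1059 - 962)² - 4875867) = (-969960 + (14 - 1397))/((-2021)² - 4875867) = (-969960 - 1383)/(4084441 - 4875867) = -971343/(-791426) = -971343*(-1/791426) = 971343/791426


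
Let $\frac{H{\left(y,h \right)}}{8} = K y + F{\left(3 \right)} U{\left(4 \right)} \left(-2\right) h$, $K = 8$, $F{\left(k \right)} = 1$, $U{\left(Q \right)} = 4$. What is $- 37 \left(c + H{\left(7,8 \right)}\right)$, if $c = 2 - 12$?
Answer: $2738$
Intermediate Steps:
$c = -10$ ($c = 2 - 12 = -10$)
$H{\left(y,h \right)} = - 64 h + 64 y$ ($H{\left(y,h \right)} = 8 \left(8 y + 1 \cdot 4 \left(-2\right) h\right) = 8 \left(8 y + 4 \left(-2\right) h\right) = 8 \left(8 y - 8 h\right) = 8 \left(- 8 h + 8 y\right) = - 64 h + 64 y$)
$- 37 \left(c + H{\left(7,8 \right)}\right) = - 37 \left(-10 + \left(\left(-64\right) 8 + 64 \cdot 7\right)\right) = - 37 \left(-10 + \left(-512 + 448\right)\right) = - 37 \left(-10 - 64\right) = \left(-37\right) \left(-74\right) = 2738$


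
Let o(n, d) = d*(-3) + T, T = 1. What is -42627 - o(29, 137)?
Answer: -42217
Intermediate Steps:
o(n, d) = 1 - 3*d (o(n, d) = d*(-3) + 1 = -3*d + 1 = 1 - 3*d)
-42627 - o(29, 137) = -42627 - (1 - 3*137) = -42627 - (1 - 411) = -42627 - 1*(-410) = -42627 + 410 = -42217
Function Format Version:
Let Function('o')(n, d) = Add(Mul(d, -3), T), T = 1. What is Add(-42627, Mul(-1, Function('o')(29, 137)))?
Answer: -42217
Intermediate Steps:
Function('o')(n, d) = Add(1, Mul(-3, d)) (Function('o')(n, d) = Add(Mul(d, -3), 1) = Add(Mul(-3, d), 1) = Add(1, Mul(-3, d)))
Add(-42627, Mul(-1, Function('o')(29, 137))) = Add(-42627, Mul(-1, Add(1, Mul(-3, 137)))) = Add(-42627, Mul(-1, Add(1, -411))) = Add(-42627, Mul(-1, -410)) = Add(-42627, 410) = -42217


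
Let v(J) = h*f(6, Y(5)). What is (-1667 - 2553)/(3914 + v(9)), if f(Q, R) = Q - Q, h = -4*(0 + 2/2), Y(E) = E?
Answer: -2110/1957 ≈ -1.0782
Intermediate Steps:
h = -4 (h = -4*(0 + 2*(1/2)) = -4*(0 + 1) = -4*1 = -4)
f(Q, R) = 0
v(J) = 0 (v(J) = -4*0 = 0)
(-1667 - 2553)/(3914 + v(9)) = (-1667 - 2553)/(3914 + 0) = -4220/3914 = -4220*1/3914 = -2110/1957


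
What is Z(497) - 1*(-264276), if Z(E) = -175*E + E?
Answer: 177798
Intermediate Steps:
Z(E) = -174*E
Z(497) - 1*(-264276) = -174*497 - 1*(-264276) = -86478 + 264276 = 177798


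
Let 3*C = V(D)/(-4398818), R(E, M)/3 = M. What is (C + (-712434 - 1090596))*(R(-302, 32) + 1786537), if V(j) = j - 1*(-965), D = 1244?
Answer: -42510435340038399757/13196454 ≈ -3.2214e+12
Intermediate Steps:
R(E, M) = 3*M
V(j) = 965 + j (V(j) = j + 965 = 965 + j)
C = -2209/13196454 (C = ((965 + 1244)/(-4398818))/3 = (2209*(-1/4398818))/3 = (⅓)*(-2209/4398818) = -2209/13196454 ≈ -0.00016739)
(C + (-712434 - 1090596))*(R(-302, 32) + 1786537) = (-2209/13196454 + (-712434 - 1090596))*(3*32 + 1786537) = (-2209/13196454 - 1803030)*(96 + 1786537) = -23793602457829/13196454*1786633 = -42510435340038399757/13196454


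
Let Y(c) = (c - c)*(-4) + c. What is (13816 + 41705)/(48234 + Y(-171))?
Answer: 18507/16021 ≈ 1.1552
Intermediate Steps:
Y(c) = c (Y(c) = 0*(-4) + c = 0 + c = c)
(13816 + 41705)/(48234 + Y(-171)) = (13816 + 41705)/(48234 - 171) = 55521/48063 = 55521*(1/48063) = 18507/16021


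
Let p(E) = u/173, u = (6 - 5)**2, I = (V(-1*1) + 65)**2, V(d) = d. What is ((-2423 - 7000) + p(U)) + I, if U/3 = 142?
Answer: -921570/173 ≈ -5327.0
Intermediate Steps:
U = 426 (U = 3*142 = 426)
I = 4096 (I = (-1*1 + 65)**2 = (-1 + 65)**2 = 64**2 = 4096)
u = 1 (u = 1**2 = 1)
p(E) = 1/173
((-2423 - 7000) + p(U)) + I = ((-2423 - 7000) + 1/173) + 4096 = (-9423 + 1/173) + 4096 = -1630178/173 + 4096 = -921570/173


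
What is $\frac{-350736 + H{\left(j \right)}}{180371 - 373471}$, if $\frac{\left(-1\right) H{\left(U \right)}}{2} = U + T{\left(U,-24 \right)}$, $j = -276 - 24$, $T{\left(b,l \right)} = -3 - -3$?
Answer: $\frac{87534}{48275} \approx 1.8132$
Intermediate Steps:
$T{\left(b,l \right)} = 0$ ($T{\left(b,l \right)} = -3 + 3 = 0$)
$j = -300$
$H{\left(U \right)} = - 2 U$ ($H{\left(U \right)} = - 2 \left(U + 0\right) = - 2 U$)
$\frac{-350736 + H{\left(j \right)}}{180371 - 373471} = \frac{-350736 - -600}{180371 - 373471} = \frac{-350736 + 600}{-193100} = \left(-350136\right) \left(- \frac{1}{193100}\right) = \frac{87534}{48275}$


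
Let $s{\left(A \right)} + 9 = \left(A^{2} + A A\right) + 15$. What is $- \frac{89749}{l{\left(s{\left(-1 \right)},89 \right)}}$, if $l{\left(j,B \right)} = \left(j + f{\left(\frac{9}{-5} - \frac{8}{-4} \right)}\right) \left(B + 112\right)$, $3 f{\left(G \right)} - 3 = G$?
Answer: $- \frac{448745}{9112} \approx -49.248$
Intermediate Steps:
$f{\left(G \right)} = 1 + \frac{G}{3}$
$s{\left(A \right)} = 6 + 2 A^{2}$ ($s{\left(A \right)} = -9 + \left(\left(A^{2} + A A\right) + 15\right) = -9 + \left(\left(A^{2} + A^{2}\right) + 15\right) = -9 + \left(2 A^{2} + 15\right) = -9 + \left(15 + 2 A^{2}\right) = 6 + 2 A^{2}$)
$l{\left(j,B \right)} = \left(112 + B\right) \left(\frac{16}{15} + j\right)$ ($l{\left(j,B \right)} = \left(j + \left(1 + \frac{\frac{9}{-5} - \frac{8}{-4}}{3}\right)\right) \left(B + 112\right) = \left(j + \left(1 + \frac{9 \left(- \frac{1}{5}\right) - -2}{3}\right)\right) \left(112 + B\right) = \left(j + \left(1 + \frac{- \frac{9}{5} + 2}{3}\right)\right) \left(112 + B\right) = \left(j + \left(1 + \frac{1}{3} \cdot \frac{1}{5}\right)\right) \left(112 + B\right) = \left(j + \left(1 + \frac{1}{15}\right)\right) \left(112 + B\right) = \left(j + \frac{16}{15}\right) \left(112 + B\right) = \left(\frac{16}{15} + j\right) \left(112 + B\right) = \left(112 + B\right) \left(\frac{16}{15} + j\right)$)
$- \frac{89749}{l{\left(s{\left(-1 \right)},89 \right)}} = - \frac{89749}{\frac{1792}{15} + 112 \left(6 + 2 \left(-1\right)^{2}\right) + \frac{16}{15} \cdot 89 + 89 \left(6 + 2 \left(-1\right)^{2}\right)} = - \frac{89749}{\frac{1792}{15} + 112 \left(6 + 2 \cdot 1\right) + \frac{1424}{15} + 89 \left(6 + 2 \cdot 1\right)} = - \frac{89749}{\frac{1792}{15} + 112 \left(6 + 2\right) + \frac{1424}{15} + 89 \left(6 + 2\right)} = - \frac{89749}{\frac{1792}{15} + 112 \cdot 8 + \frac{1424}{15} + 89 \cdot 8} = - \frac{89749}{\frac{1792}{15} + 896 + \frac{1424}{15} + 712} = - \frac{89749}{\frac{9112}{5}} = \left(-89749\right) \frac{5}{9112} = - \frac{448745}{9112}$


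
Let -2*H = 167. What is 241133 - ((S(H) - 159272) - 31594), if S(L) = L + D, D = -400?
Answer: 864965/2 ≈ 4.3248e+5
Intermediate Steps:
H = -167/2 (H = -½*167 = -167/2 ≈ -83.500)
S(L) = -400 + L (S(L) = L - 400 = -400 + L)
241133 - ((S(H) - 159272) - 31594) = 241133 - (((-400 - 167/2) - 159272) - 31594) = 241133 - ((-967/2 - 159272) - 31594) = 241133 - (-319511/2 - 31594) = 241133 - 1*(-382699/2) = 241133 + 382699/2 = 864965/2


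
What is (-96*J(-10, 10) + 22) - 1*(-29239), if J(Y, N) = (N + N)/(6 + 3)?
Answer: 87143/3 ≈ 29048.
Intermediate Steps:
J(Y, N) = 2*N/9 (J(Y, N) = (2*N)/9 = (2*N)*(⅑) = 2*N/9)
(-96*J(-10, 10) + 22) - 1*(-29239) = (-64*10/3 + 22) - 1*(-29239) = (-96*20/9 + 22) + 29239 = (-640/3 + 22) + 29239 = -574/3 + 29239 = 87143/3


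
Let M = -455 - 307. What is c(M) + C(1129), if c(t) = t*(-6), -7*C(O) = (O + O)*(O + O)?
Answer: -5066560/7 ≈ -7.2379e+5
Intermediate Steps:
M = -762
C(O) = -4*O²/7 (C(O) = -(O + O)*(O + O)/7 = -2*O*2*O/7 = -4*O²/7)
c(t) = -6*t
c(M) + C(1129) = -6*(-762) - 4/7*1129² = 4572 - 4/7*1274641 = 4572 - 5098564/7 = -5066560/7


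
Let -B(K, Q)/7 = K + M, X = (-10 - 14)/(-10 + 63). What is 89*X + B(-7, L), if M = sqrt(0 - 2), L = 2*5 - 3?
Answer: 461/53 - 7*I*sqrt(2) ≈ 8.6981 - 9.8995*I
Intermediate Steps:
X = -24/53 ≈ -0.45283
L = 7 (L = 10 - 3 = 7)
M = I*sqrt(2) (M = sqrt(-2) = I*sqrt(2) ≈ 1.4142*I)
B(K, Q) = -7*K - 7*I*sqrt(2) (B(K, Q) = -7*(K + I*sqrt(2)) = -7*K - 7*I*sqrt(2))
89*X + B(-7, L) = 89*(-24/53) + (-7*(-7) - 7*I*sqrt(2)) = -2136/53 + (49 - 7*I*sqrt(2)) = 461/53 - 7*I*sqrt(2)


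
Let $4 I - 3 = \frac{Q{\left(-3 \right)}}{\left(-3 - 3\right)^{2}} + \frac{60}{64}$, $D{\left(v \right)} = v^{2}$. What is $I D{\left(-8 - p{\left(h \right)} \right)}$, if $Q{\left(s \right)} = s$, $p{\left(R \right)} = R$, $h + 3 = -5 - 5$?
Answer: $\frac{4625}{192} \approx 24.089$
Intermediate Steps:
$h = -13$ ($h = -3 - 10 = -13$)
$I = \frac{185}{192}$ ($I = \frac{3}{4} + \frac{- \frac{3}{\left(-3 - 3\right)^{2}} + \frac{60}{64}}{4} = \frac{3}{4} + \frac{- \frac{3}{\left(-6\right)^{2}} + 60 \cdot \frac{1}{64}}{4} = \frac{3}{4} + \frac{- \frac{3}{36} + \frac{15}{16}}{4} = \frac{3}{4} + \frac{\left(-3\right) \frac{1}{36} + \frac{15}{16}}{4} = \frac{3}{4} + \frac{- \frac{1}{12} + \frac{15}{16}}{4} = \frac{3}{4} + \frac{1}{4} \cdot \frac{41}{48} = \frac{3}{4} + \frac{41}{192} = \frac{185}{192} \approx 0.96354$)
$I D{\left(-8 - p{\left(h \right)} \right)} = \frac{185 \left(-8 - -13\right)^{2}}{192} = \frac{185 \left(-8 + 13\right)^{2}}{192} = \frac{185 \cdot 5^{2}}{192} = \frac{185}{192} \cdot 25 = \frac{4625}{192}$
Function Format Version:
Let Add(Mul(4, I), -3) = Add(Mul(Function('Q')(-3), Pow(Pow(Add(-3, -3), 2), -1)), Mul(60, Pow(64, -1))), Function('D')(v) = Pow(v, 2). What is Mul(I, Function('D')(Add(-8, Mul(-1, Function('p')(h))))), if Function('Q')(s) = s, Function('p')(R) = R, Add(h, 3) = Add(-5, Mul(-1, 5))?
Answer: Rational(4625, 192) ≈ 24.089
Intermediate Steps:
h = -13 (h = Add(-3, Add(-5, Mul(-1, 5))) = Add(-3, Add(-5, -5)) = Add(-3, -10) = -13)
I = Rational(185, 192) (I = Add(Rational(3, 4), Mul(Rational(1, 4), Add(Mul(-3, Pow(Pow(Add(-3, -3), 2), -1)), Mul(60, Pow(64, -1))))) = Add(Rational(3, 4), Mul(Rational(1, 4), Add(Mul(-3, Pow(Pow(-6, 2), -1)), Mul(60, Rational(1, 64))))) = Add(Rational(3, 4), Mul(Rational(1, 4), Add(Mul(-3, Pow(36, -1)), Rational(15, 16)))) = Add(Rational(3, 4), Mul(Rational(1, 4), Add(Mul(-3, Rational(1, 36)), Rational(15, 16)))) = Add(Rational(3, 4), Mul(Rational(1, 4), Add(Rational(-1, 12), Rational(15, 16)))) = Add(Rational(3, 4), Mul(Rational(1, 4), Rational(41, 48))) = Add(Rational(3, 4), Rational(41, 192)) = Rational(185, 192) ≈ 0.96354)
Mul(I, Function('D')(Add(-8, Mul(-1, Function('p')(h))))) = Mul(Rational(185, 192), Pow(Add(-8, Mul(-1, -13)), 2)) = Mul(Rational(185, 192), Pow(Add(-8, 13), 2)) = Mul(Rational(185, 192), Pow(5, 2)) = Mul(Rational(185, 192), 25) = Rational(4625, 192)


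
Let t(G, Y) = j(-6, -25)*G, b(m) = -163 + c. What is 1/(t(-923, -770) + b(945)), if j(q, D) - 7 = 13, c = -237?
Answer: -1/18860 ≈ -5.3022e-5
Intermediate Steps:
j(q, D) = 20 (j(q, D) = 7 + 13 = 20)
b(m) = -400 (b(m) = -163 - 237 = -400)
t(G, Y) = 20*G
1/(t(-923, -770) + b(945)) = 1/(20*(-923) - 400) = 1/(-18460 - 400) = 1/(-18860) = -1/18860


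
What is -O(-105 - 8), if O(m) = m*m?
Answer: -12769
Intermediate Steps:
O(m) = m²
-O(-105 - 8) = -(-105 - 8)² = -1*(-113)² = -1*12769 = -12769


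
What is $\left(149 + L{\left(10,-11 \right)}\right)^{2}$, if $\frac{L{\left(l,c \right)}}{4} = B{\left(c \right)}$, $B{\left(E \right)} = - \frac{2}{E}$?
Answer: $\frac{2712609}{121} \approx 22418.0$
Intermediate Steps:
$L{\left(l,c \right)} = - \frac{8}{c}$ ($L{\left(l,c \right)} = 4 \left(- \frac{2}{c}\right) = - \frac{8}{c}$)
$\left(149 + L{\left(10,-11 \right)}\right)^{2} = \left(149 - \frac{8}{-11}\right)^{2} = \left(149 - - \frac{8}{11}\right)^{2} = \left(149 + \frac{8}{11}\right)^{2} = \left(\frac{1647}{11}\right)^{2} = \frac{2712609}{121}$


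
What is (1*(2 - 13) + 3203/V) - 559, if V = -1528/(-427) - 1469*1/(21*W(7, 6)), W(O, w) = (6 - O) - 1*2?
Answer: -46606641/103361 ≈ -450.91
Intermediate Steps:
W(O, w) = 4 - O (W(O, w) = (6 - O) - 2 = 4 - O)
V = 103361/3843 (V = -1528/(-427) - 1469*1/(21*(4 - 1*7)) = -1528*(-1/427) - 1469*1/(21*(4 - 7)) = 1528/427 - 1469/((-3*21)) = 1528/427 - 1469/(-63) = 1528/427 - 1469*(-1/63) = 1528/427 + 1469/63 = 103361/3843 ≈ 26.896)
(1*(2 - 13) + 3203/V) - 559 = (1*(2 - 13) + 3203/(103361/3843)) - 559 = (1*(-11) + 3203*(3843/103361)) - 559 = (-11 + 12309129/103361) - 559 = 11172158/103361 - 559 = -46606641/103361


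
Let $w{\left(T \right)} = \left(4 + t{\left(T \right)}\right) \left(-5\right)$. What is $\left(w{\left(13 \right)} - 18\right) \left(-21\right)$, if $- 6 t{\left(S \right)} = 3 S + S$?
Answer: $-112$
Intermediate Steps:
$t{\left(S \right)} = - \frac{2 S}{3}$ ($t{\left(S \right)} = - \frac{3 S + S}{6} = - \frac{4 S}{6} = - \frac{2 S}{3}$)
$w{\left(T \right)} = -20 + \frac{10 T}{3}$ ($w{\left(T \right)} = \left(4 - \frac{2 T}{3}\right) \left(-5\right) = -20 + \frac{10 T}{3}$)
$\left(w{\left(13 \right)} - 18\right) \left(-21\right) = \left(\left(-20 + \frac{10}{3} \cdot 13\right) - 18\right) \left(-21\right) = \left(\left(-20 + \frac{130}{3}\right) - 18\right) \left(-21\right) = \left(\frac{70}{3} - 18\right) \left(-21\right) = \frac{16}{3} \left(-21\right) = -112$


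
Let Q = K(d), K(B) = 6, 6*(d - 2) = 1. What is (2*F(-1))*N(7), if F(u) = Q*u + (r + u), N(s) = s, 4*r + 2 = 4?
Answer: -91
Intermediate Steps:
r = ½ (r = -½ + (¼)*4 = -½ + 1 = ½ ≈ 0.50000)
d = 13/6 (d = 2 + (⅙)*1 = 2 + ⅙ = 13/6 ≈ 2.1667)
Q = 6
F(u) = ½ + 7*u (F(u) = 6*u + (½ + u) = ½ + 7*u)
(2*F(-1))*N(7) = (2*(½ + 7*(-1)))*7 = (2*(½ - 7))*7 = (2*(-13/2))*7 = -13*7 = -91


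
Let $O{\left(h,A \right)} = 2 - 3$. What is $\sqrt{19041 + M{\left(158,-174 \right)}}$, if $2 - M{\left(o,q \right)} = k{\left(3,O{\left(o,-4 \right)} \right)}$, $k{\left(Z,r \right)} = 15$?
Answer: $2 \sqrt{4757} \approx 137.94$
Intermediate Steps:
$O{\left(h,A \right)} = -1$
$M{\left(o,q \right)} = -13$ ($M{\left(o,q \right)} = 2 - 15 = -13$)
$\sqrt{19041 + M{\left(158,-174 \right)}} = \sqrt{19041 - 13} = \sqrt{19028} = 2 \sqrt{4757}$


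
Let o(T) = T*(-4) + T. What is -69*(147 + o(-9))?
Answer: -12006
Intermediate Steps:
o(T) = -3*T (o(T) = -4*T + T = -3*T)
-69*(147 + o(-9)) = -69*(147 - 3*(-9)) = -69*(147 + 27) = -69*174 = -12006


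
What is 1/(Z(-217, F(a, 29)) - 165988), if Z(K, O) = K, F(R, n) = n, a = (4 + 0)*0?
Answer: -1/166205 ≈ -6.0167e-6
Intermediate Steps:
a = 0 (a = 4*0 = 0)
1/(Z(-217, F(a, 29)) - 165988) = 1/(-217 - 165988) = 1/(-166205) = -1/166205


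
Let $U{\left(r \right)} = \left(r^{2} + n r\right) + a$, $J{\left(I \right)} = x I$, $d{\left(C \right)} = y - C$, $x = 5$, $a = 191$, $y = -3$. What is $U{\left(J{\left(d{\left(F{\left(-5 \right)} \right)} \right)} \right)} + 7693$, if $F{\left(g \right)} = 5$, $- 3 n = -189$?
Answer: $6964$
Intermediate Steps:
$n = 63$ ($n = \left(- \frac{1}{3}\right) \left(-189\right) = 63$)
$d{\left(C \right)} = -3 - C$
$J{\left(I \right)} = 5 I$
$U{\left(r \right)} = 191 + r^{2} + 63 r$ ($U{\left(r \right)} = \left(r^{2} + 63 r\right) + 191 = 191 + r^{2} + 63 r$)
$U{\left(J{\left(d{\left(F{\left(-5 \right)} \right)} \right)} \right)} + 7693 = \left(191 + \left(5 \left(-3 - 5\right)\right)^{2} + 63 \cdot 5 \left(-3 - 5\right)\right) + 7693 = \left(191 + \left(5 \left(-8\right)\right)^{2} + 63 \cdot 5 \left(-8\right)\right) + 7693 = \left(191 + \left(-40\right)^{2} + 63 \left(-40\right)\right) + 7693 = \left(191 + 1600 - 2520\right) + 7693 = -729 + 7693 = 6964$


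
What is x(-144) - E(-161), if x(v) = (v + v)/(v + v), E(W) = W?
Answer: 162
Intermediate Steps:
x(v) = 1 (x(v) = (2*v)/((2*v)) = (2*v)*(1/(2*v)) = 1)
x(-144) - E(-161) = 1 - 1*(-161) = 1 + 161 = 162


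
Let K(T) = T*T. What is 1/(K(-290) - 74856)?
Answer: 1/9244 ≈ 0.00010818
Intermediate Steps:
K(T) = T²
1/(K(-290) - 74856) = 1/((-290)² - 74856) = 1/(84100 - 74856) = 1/9244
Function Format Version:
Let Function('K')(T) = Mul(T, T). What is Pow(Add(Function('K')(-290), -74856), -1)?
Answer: Rational(1, 9244) ≈ 0.00010818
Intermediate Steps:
Function('K')(T) = Pow(T, 2)
Pow(Add(Function('K')(-290), -74856), -1) = Pow(Add(Pow(-290, 2), -74856), -1) = Pow(Add(84100, -74856), -1) = Pow(9244, -1) = Rational(1, 9244)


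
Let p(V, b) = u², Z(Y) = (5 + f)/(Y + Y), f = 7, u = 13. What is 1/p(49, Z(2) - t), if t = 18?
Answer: 1/169 ≈ 0.0059172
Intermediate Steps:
Z(Y) = 6/Y (Z(Y) = (5 + 7)/(Y + Y) = 12/((2*Y)) = 12*(1/(2*Y)) = 6/Y)
p(V, b) = 169 (p(V, b) = 13² = 169)
1/p(49, Z(2) - t) = 1/169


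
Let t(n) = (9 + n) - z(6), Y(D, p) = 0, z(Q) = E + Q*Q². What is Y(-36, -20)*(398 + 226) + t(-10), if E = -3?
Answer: -214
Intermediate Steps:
z(Q) = -3 + Q³ (z(Q) = -3 + Q*Q² = -3 + Q³)
t(n) = -204 + n (t(n) = (9 + n) - (-3 + 6³) = (9 + n) - (-3 + 216) = (9 + n) - 1*213 = (9 + n) - 213 = -204 + n)
Y(-36, -20)*(398 + 226) + t(-10) = 0*(398 + 226) + (-204 - 10) = 0*624 - 214 = 0 - 214 = -214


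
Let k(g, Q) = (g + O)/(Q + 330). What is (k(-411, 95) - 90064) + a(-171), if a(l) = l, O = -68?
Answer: -38350354/425 ≈ -90236.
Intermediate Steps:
k(g, Q) = (-68 + g)/(330 + Q) (k(g, Q) = (g - 68)/(Q + 330) = (-68 + g)/(330 + Q))
(k(-411, 95) - 90064) + a(-171) = ((-68 - 411)/(330 + 95) - 90064) - 171 = (-479/425 - 90064) - 171 = -38277679/425 - 171 = -38350354/425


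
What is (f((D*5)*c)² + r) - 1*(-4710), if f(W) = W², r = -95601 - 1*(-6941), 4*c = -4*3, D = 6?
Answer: 65526050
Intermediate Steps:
c = -3 (c = (-4*3)/4 = (¼)*(-12) = -3)
r = -88660 (r = -95601 + 6941 = -88660)
(f((D*5)*c)² + r) - 1*(-4710) = ((((6*5)*(-3))²)² - 88660) - 1*(-4710) = (((30*(-3))²)² - 88660) + 4710 = (((-90)²)² - 88660) + 4710 = (8100² - 88660) + 4710 = (65610000 - 88660) + 4710 = 65521340 + 4710 = 65526050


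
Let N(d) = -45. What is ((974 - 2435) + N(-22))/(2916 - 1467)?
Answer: -502/483 ≈ -1.0393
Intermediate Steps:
((974 - 2435) + N(-22))/(2916 - 1467) = ((974 - 2435) - 45)/(2916 - 1467) = (-1461 - 45)/1449 = -1506*1/1449 = -502/483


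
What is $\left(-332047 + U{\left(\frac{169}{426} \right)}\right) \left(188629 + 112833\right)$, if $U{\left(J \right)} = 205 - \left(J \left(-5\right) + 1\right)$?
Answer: $- \frac{21307978233563}{213} \approx -1.0004 \cdot 10^{11}$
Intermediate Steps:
$U{\left(J \right)} = 204 + 5 J$ ($U{\left(J \right)} = 205 - \left(- 5 J + 1\right) = 205 - \left(1 - 5 J\right) = 205 + \left(-1 + 5 J\right) = 204 + 5 J$)
$\left(-332047 + U{\left(\frac{169}{426} \right)}\right) \left(188629 + 112833\right) = \left(-332047 + \left(204 + 5 \cdot \frac{169}{426}\right)\right) \left(188629 + 112833\right) = \left(-332047 + \left(204 + 5 \cdot 169 \cdot \frac{1}{426}\right)\right) 301462 = \left(-332047 + \left(204 + 5 \cdot \frac{169}{426}\right)\right) 301462 = \left(-332047 + \left(204 + \frac{845}{426}\right)\right) 301462 = \left(-332047 + \frac{87749}{426}\right) 301462 = \left(- \frac{141364273}{426}\right) 301462 = - \frac{21307978233563}{213}$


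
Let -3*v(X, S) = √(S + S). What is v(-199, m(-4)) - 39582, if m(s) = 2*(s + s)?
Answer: -39582 - 4*I*√2/3 ≈ -39582.0 - 1.8856*I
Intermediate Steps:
m(s) = 4*s (m(s) = 2*(2*s) = 4*s)
v(X, S) = -√2*√S/3 (v(X, S) = -√(S + S)/3 = -√2*√S/3)
v(-199, m(-4)) - 39582 = -√2*√(4*(-4))/3 - 39582 = -√2*√(-16)/3 - 39582 = -√2*4*I/3 - 39582 = -4*I*√2/3 - 39582 = -39582 - 4*I*√2/3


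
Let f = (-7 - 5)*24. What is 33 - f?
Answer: 321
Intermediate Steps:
f = -288 (f = -12*24 = -288)
33 - f = 33 - 1*(-288) = 33 + 288 = 321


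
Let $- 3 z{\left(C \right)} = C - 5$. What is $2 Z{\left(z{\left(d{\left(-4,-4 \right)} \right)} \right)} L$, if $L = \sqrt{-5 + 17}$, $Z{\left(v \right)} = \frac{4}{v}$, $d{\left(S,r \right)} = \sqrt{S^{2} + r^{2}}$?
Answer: $- \frac{240 \sqrt{3}}{7} - \frac{192 \sqrt{6}}{7} \approx -126.57$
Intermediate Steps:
$z{\left(C \right)} = \frac{5}{3} - \frac{C}{3}$ ($z{\left(C \right)} = - \frac{C - 5}{3} = - \frac{-5 + C}{3} = \frac{5}{3} - \frac{C}{3}$)
$L = 2 \sqrt{3}$ ($L = \sqrt{12} = 2 \sqrt{3} \approx 3.4641$)
$2 Z{\left(z{\left(d{\left(-4,-4 \right)} \right)} \right)} L = 2 \frac{4}{\frac{5}{3} - \frac{\sqrt{\left(-4\right)^{2} + \left(-4\right)^{2}}}{3}} \cdot 2 \sqrt{3} = 2 \frac{4}{\frac{5}{3} - \frac{\sqrt{16 + 16}}{3}} \cdot 2 \sqrt{3} = 2 \frac{4}{\frac{5}{3} - \frac{\sqrt{32}}{3}} \cdot 2 \sqrt{3} = 2 \frac{4}{\frac{5}{3} - \frac{4 \sqrt{2}}{3}} \cdot 2 \sqrt{3} = \frac{8}{\frac{5}{3} - \frac{4 \sqrt{2}}{3}} \cdot 2 \sqrt{3} = \frac{16 \sqrt{3}}{\frac{5}{3} - \frac{4 \sqrt{2}}{3}}$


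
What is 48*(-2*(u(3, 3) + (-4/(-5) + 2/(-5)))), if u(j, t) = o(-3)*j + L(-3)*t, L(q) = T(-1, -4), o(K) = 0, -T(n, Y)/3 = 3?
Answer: 12768/5 ≈ 2553.6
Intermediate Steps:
T(n, Y) = -9 (T(n, Y) = -3*3 = -9)
L(q) = -9
u(j, t) = -9*t (u(j, t) = 0*j - 9*t = 0 - 9*t = -9*t)
48*(-2*(u(3, 3) + (-4/(-5) + 2/(-5)))) = 48*(-2*(-9*3 + (-4/(-5) + 2/(-5)))) = 48*(-2*(-27 + (-4*(-1/5) + 2*(-1/5)))) = 48*(-2*(-27 + (4/5 - 2/5))) = 48*(-2*(-27 + 2/5)) = 48*(-2*(-133/5)) = 48*(266/5) = 12768/5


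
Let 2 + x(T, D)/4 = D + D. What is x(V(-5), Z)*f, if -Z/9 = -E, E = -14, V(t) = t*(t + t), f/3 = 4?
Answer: -12192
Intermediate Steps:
f = 12 (f = 3*4 = 12)
V(t) = 2*t² (V(t) = t*(2*t) = 2*t²)
Z = -126 (Z = -(-9)*(-14) = -9*14 = -126)
x(T, D) = -8 + 8*D (x(T, D) = -8 + 4*(D + D) = -8 + 4*(2*D) = -8 + 8*D)
x(V(-5), Z)*f = (-8 + 8*(-126))*12 = (-8 - 1008)*12 = -1016*12 = -12192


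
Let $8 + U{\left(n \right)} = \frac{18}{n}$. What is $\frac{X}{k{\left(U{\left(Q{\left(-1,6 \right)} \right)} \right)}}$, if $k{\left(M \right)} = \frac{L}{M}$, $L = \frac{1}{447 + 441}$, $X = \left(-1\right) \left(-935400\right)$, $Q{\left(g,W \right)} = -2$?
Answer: $-14120798400$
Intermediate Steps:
$U{\left(n \right)} = -8 + \frac{18}{n}$
$X = 935400$
$L = \frac{1}{888} \approx 0.0011261$
$k{\left(M \right)} = \frac{1}{888 M}$
$\frac{X}{k{\left(U{\left(Q{\left(-1,6 \right)} \right)} \right)}} = \frac{935400}{\frac{1}{888} \frac{1}{-8 + \frac{18}{-2}}} = \frac{935400}{\frac{1}{888} \frac{1}{-8 + 18 \left(- \frac{1}{2}\right)}} = \frac{935400}{\frac{1}{888} \frac{1}{-8 - 9}} = \frac{935400}{\frac{1}{888} \frac{1}{-17}} = \frac{935400}{\frac{1}{888} \left(- \frac{1}{17}\right)} = \frac{935400}{- \frac{1}{15096}} = 935400 \left(-15096\right) = -14120798400$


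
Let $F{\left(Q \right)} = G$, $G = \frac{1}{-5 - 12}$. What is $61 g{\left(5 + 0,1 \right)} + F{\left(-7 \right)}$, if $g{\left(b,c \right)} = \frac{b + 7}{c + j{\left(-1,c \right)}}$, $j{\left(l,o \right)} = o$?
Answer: $\frac{6221}{17} \approx 365.94$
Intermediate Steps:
$G = - \frac{1}{17}$ ($G = \frac{1}{-17} = - \frac{1}{17} \approx -0.058824$)
$F{\left(Q \right)} = - \frac{1}{17}$
$g{\left(b,c \right)} = \frac{7 + b}{2 c}$ ($g{\left(b,c \right)} = \frac{b + 7}{c + c} = \frac{7 + b}{2 c}$)
$61 g{\left(5 + 0,1 \right)} + F{\left(-7 \right)} = 61 \frac{7 + \left(5 + 0\right)}{2 \cdot 1} - \frac{1}{17} = 61 \cdot \frac{1}{2} \cdot 1 \left(7 + 5\right) - \frac{1}{17} = 61 \cdot \frac{1}{2} \cdot 1 \cdot 12 - \frac{1}{17} = 61 \cdot 6 - \frac{1}{17} = 366 - \frac{1}{17} = \frac{6221}{17}$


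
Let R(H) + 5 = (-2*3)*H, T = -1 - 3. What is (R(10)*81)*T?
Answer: 21060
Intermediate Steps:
T = -4
R(H) = -5 - 6*H (R(H) = -5 + (-2*3)*H = -5 - 6*H)
(R(10)*81)*T = ((-5 - 6*10)*81)*(-4) = ((-5 - 60)*81)*(-4) = -65*81*(-4) = -5265*(-4) = 21060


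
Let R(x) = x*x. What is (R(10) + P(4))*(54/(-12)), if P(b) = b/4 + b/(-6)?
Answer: -903/2 ≈ -451.50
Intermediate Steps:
P(b) = b/12 (P(b) = b*(¼) + b*(-⅙) = b/4 - b/6 = b/12)
R(x) = x²
(R(10) + P(4))*(54/(-12)) = (10² + (1/12)*4)*(54/(-12)) = (100 + ⅓)*(54*(-1/12)) = (301/3)*(-9/2) = -903/2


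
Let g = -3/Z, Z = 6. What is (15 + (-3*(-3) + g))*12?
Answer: 282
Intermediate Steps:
g = -1/2 (g = -3/6 = -3*1/6 = -1/2 ≈ -0.50000)
(15 + (-3*(-3) + g))*12 = (15 + (-3*(-3) - 1/2))*12 = (15 + (9 - 1/2))*12 = (15 + 17/2)*12 = (47/2)*12 = 282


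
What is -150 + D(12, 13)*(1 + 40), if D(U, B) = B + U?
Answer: 875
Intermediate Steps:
-150 + D(12, 13)*(1 + 40) = -150 + (13 + 12)*(1 + 40) = -150 + 25*41 = -150 + 1025 = 875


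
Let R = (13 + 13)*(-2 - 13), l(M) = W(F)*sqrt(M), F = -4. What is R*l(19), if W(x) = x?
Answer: 1560*sqrt(19) ≈ 6799.9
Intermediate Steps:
l(M) = -4*sqrt(M)
R = -390 (R = 26*(-15) = -390)
R*l(19) = -(-1560)*sqrt(19) = 1560*sqrt(19)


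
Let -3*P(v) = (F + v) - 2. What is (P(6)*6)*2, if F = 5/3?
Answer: -68/3 ≈ -22.667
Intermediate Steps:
F = 5/3 (F = 5*(⅓) = 5/3 ≈ 1.6667)
P(v) = ⅑ - v/3 (P(v) = -((5/3 + v) - 2)/3 = -(-⅓ + v)/3 = ⅑ - v/3)
(P(6)*6)*2 = ((⅑ - ⅓*6)*6)*2 = ((⅑ - 2)*6)*2 = -17/9*6*2 = -34/3*2 = -68/3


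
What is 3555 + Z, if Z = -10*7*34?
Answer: 1175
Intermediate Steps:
Z = -2380 (Z = -70*34 = -2380)
3555 + Z = 3555 - 2380 = 1175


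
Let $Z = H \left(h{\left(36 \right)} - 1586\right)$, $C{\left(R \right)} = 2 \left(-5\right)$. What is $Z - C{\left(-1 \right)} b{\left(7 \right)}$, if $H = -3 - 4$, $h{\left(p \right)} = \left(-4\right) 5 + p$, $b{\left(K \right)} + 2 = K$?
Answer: $11040$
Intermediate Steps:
$b{\left(K \right)} = -2 + K$
$h{\left(p \right)} = -20 + p$
$C{\left(R \right)} = -10$
$H = -7$ ($H = -3 - 4 = -7$)
$Z = 10990$ ($Z = - 7 \left(\left(-20 + 36\right) - 1586\right) = - 7 \left(16 - 1586\right) = \left(-7\right) \left(-1570\right) = 10990$)
$Z - C{\left(-1 \right)} b{\left(7 \right)} = 10990 - - 10 \left(-2 + 7\right) = 10990 - \left(-10\right) 5 = 10990 - -50 = 10990 + 50 = 11040$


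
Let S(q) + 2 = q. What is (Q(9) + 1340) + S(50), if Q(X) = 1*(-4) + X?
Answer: 1393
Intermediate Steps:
S(q) = -2 + q
Q(X) = -4 + X
(Q(9) + 1340) + S(50) = ((-4 + 9) + 1340) + (-2 + 50) = (5 + 1340) + 48 = 1345 + 48 = 1393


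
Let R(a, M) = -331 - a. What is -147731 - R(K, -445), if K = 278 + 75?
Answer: -147047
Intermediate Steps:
K = 353
-147731 - R(K, -445) = -147731 - (-331 - 1*353) = -147731 - (-331 - 353) = -147731 - 1*(-684) = -147731 + 684 = -147047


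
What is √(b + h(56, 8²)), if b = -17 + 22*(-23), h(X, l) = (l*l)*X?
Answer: √228853 ≈ 478.39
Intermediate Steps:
h(X, l) = X*l² (h(X, l) = l²*X = X*l²)
b = -523 (b = -17 - 506 = -523)
√(b + h(56, 8²)) = √(-523 + 56*(8²)²) = √(-523 + 56*64²) = √(-523 + 56*4096) = √(-523 + 229376) = √228853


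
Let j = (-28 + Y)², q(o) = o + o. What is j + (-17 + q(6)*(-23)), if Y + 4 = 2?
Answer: 607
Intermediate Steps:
Y = -2 (Y = -4 + 2 = -2)
q(o) = 2*o
j = 900 (j = (-28 - 2)² = (-30)² = 900)
j + (-17 + q(6)*(-23)) = 900 + (-17 + (2*6)*(-23)) = 900 + (-17 + 12*(-23)) = 900 + (-17 - 276) = 900 - 293 = 607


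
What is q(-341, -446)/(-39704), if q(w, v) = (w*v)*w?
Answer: 25930663/19852 ≈ 1306.2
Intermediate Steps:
q(w, v) = v*w² (q(w, v) = (v*w)*w = v*w²)
q(-341, -446)/(-39704) = -446*(-341)²/(-39704) = -446*116281*(-1/39704) = -51861326*(-1/39704) = 25930663/19852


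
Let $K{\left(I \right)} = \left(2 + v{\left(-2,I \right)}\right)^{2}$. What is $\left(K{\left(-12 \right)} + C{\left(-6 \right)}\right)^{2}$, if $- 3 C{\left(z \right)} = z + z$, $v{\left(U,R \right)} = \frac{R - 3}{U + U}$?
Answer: $\frac{351649}{256} \approx 1373.6$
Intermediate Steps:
$v{\left(U,R \right)} = \frac{-3 + R}{2 U}$
$K{\left(I \right)} = \left(\frac{11}{4} - \frac{I}{4}\right)^{2}$ ($K{\left(I \right)} = \left(2 + \frac{-3 + I}{2 \left(-2\right)}\right)^{2} = \left(2 + \frac{1}{2} \left(- \frac{1}{2}\right) \left(-3 + I\right)\right)^{2} = \left(2 - \left(- \frac{3}{4} + \frac{I}{4}\right)\right)^{2} = \left(\frac{11}{4} - \frac{I}{4}\right)^{2}$)
$C{\left(z \right)} = - \frac{2 z}{3}$ ($C{\left(z \right)} = - \frac{z + z}{3} = - \frac{2 z}{3}$)
$\left(K{\left(-12 \right)} + C{\left(-6 \right)}\right)^{2} = \left(\frac{\left(11 - -12\right)^{2}}{16} - -4\right)^{2} = \left(\frac{\left(11 + 12\right)^{2}}{16} + 4\right)^{2} = \left(\frac{23^{2}}{16} + 4\right)^{2} = \left(\frac{1}{16} \cdot 529 + 4\right)^{2} = \left(\frac{529}{16} + 4\right)^{2} = \left(\frac{593}{16}\right)^{2} = \frac{351649}{256}$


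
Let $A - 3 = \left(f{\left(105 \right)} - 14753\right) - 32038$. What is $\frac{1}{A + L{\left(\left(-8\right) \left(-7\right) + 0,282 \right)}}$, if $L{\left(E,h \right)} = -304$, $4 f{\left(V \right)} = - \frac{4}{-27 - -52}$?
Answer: $- \frac{25}{1177301} \approx -2.1235 \cdot 10^{-5}$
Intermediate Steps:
$f{\left(V \right)} = - \frac{1}{25}$ ($f{\left(V \right)} = \frac{\left(-4\right) \frac{1}{-27 - -52}}{4} = \frac{\left(-4\right) \frac{1}{-27 + 52}}{4} = \frac{\left(-4\right) \frac{1}{25}}{4} = \frac{1}{4} \left(- \frac{4}{25}\right) = - \frac{1}{25}$)
$A = - \frac{1169701}{25}$ ($A = 3 - \frac{1169776}{25} = - \frac{1169701}{25} \approx -46788.0$)
$\frac{1}{A + L{\left(\left(-8\right) \left(-7\right) + 0,282 \right)}} = \frac{1}{- \frac{1169701}{25} - 304} = \frac{1}{- \frac{1177301}{25}} = - \frac{25}{1177301}$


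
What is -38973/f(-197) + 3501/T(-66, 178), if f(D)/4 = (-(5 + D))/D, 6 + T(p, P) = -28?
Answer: 43058731/4352 ≈ 9894.0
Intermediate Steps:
T(p, P) = -34 (T(p, P) = -6 - 28 = -34)
f(D) = 4*(-5 - D)/D (f(D) = 4*((-(5 + D))/D) = 4*((-5 - D)/D) = 4*(-5 - D)/D)
-38973/f(-197) + 3501/T(-66, 178) = -38973/(-4 - 20/(-197)) + 3501/(-34) = -38973/(-4 - 20*(-1/197)) + 3501*(-1/34) = -38973/(-4 + 20/197) - 3501/34 = -38973/(-768/197) - 3501/34 = -38973*(-197/768) - 3501/34 = 2559227/256 - 3501/34 = 43058731/4352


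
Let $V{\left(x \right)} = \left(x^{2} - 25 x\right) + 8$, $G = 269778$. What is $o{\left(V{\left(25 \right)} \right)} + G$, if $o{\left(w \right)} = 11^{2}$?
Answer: $269899$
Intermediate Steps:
$V{\left(x \right)} = 8 + x^{2} - 25 x$
$o{\left(w \right)} = 121$
$o{\left(V{\left(25 \right)} \right)} + G = 121 + 269778 = 269899$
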